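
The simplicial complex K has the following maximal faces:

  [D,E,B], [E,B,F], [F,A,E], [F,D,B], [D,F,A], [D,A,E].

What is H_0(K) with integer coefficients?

K has 5 vertices, 9 edges, 6 triangles.
rank ∂_0 = 0, rank ∂_1 = 4 ⇒ b_0 = 5 − 0 − 4 = 1; all invariant factors of ∂_1 are 1 so no torsion. So H_0 = Z.

H_0 ≅ Z.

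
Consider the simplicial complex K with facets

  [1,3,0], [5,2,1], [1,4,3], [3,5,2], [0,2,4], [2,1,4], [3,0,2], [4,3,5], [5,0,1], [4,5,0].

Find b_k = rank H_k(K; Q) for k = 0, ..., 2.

b_0 = 1, b_1 = 0, b_2 = 0.

We work with the vertex ordering 0 < 1 < 2 < 3 < 4 < 5. The simplices of K, each written with vertices in increasing order, are:

  0-simplices (6): [0], [1], [2], [3], [4], [5]
  1-simplices (15): [0,1], [0,2], [0,3], [0,4], [0,5], [1,2], [1,3], [1,4], [1,5], [2,3], [2,4], [2,5], [3,4], [3,5], [4,5]
  2-simplices (10): [0,1,3], [0,1,5], [0,2,3], [0,2,4], [0,4,5], [1,2,4], [1,2,5], [1,3,4], [2,3,5], [3,4,5]

Hence C_0 ≅ Z^6, C_1 ≅ Z^15, C_2 ≅ Z^10.

Boundary ∂_1: C_1 → C_0 maps an edge to its endpoints' difference, ∂[p,q] = q − p. For instance
  ∂[0,4] = [4] − [0].
This gives a 6×15 integer matrix of rank 5; reducing to Smith normal form yields diagonal entries (1,1,1,1,1).

The boundary map ∂_2: C_2 → C_1 acts by ∂[p,q,r] = [q,r] − [p,r] + [p,q]. For instance
  ∂[1,2,5] = [2,5] − [1,5] + [1,2],
  ∂[3,4,5] = [4,5] − [3,5] + [3,4].
The 15×10 boundary matrix has rank 10 and Smith normal form diag(1,1,1,1,1,1,1,1,1,2).

Computing H_k = (kernel of ∂_k) / (image of ∂_{k+1}):

  H_0: rank C_0 − rank ∂_1 = 6 − 5 = 1, and the invariant factors of ∂_1 are all 1, so H_0 ≅ Z.
  H_1: rank ker ∂_1 − rank ∂_2 = (15 − 5) − 10 = 0, and ∂_2 has invariant factor 2 > 1, so H_1 ≅ Z/2Z.
  H_2: rank ker ∂_2 − rank ∂_3 = (10 − 10) − 0 = 0, and there is no ∂_3, so H_2 ≅ 0.

Hence the Betti numbers are b_0 = 1, b_1 = 0, b_2 = 0.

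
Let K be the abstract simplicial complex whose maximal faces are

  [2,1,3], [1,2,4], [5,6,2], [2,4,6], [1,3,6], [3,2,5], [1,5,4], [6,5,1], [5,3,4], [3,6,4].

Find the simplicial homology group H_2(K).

We work with the vertex ordering 1 < 2 < 3 < 4 < 5 < 6. The simplices of K, each written with vertices in increasing order, are:

  0-simplices (6): [1], [2], [3], [4], [5], [6]
  1-simplices (15): [1,2], [1,3], [1,4], [1,5], [1,6], [2,3], [2,4], [2,5], [2,6], [3,4], [3,5], [3,6], [4,5], [4,6], [5,6]
  2-simplices (10): [1,2,3], [1,2,4], [1,3,6], [1,4,5], [1,5,6], [2,3,5], [2,4,6], [2,5,6], [3,4,5], [3,4,6]

so the chain groups are C_0 ≅ Z^6, C_1 ≅ Z^15, C_2 ≅ Z^10.

Boundary ∂_1: C_1 → C_0 sends each edge [p,q] (with p < q) to q − p. For instance
  ∂[2,6] = [6] − [2].
The 6×15 boundary matrix has rank 5 and Smith normal form diag(1,1,1,1,1).

∂_2: C_2 → C_1 acts by ∂[p,q,r] = [q,r] − [p,r] + [p,q]. For instance
  ∂[2,4,6] = [4,6] − [2,6] + [2,4],
  ∂[1,3,6] = [3,6] − [1,6] + [1,3].
This gives a 15×10 integer matrix of rank 10; reducing to Smith normal form yields diagonal entries (1,1,1,1,1,1,1,1,1,2).

Computing H_k = (kernel of ∂_k) / (image of ∂_{k+1}):

  H_2: rank ker ∂_2 − rank ∂_3 = (10 − 10) − 0 = 0, and there is no ∂_3, so H_2 ≅ 0.

(K is a triangulation of the real projective plane RP^2.)

H_2 = 0.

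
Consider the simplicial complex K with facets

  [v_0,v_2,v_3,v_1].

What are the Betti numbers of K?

b_0 = 1, b_1 = 0, b_2 = 0, b_3 = 0.

We work with the vertex ordering v_0 < v_1 < v_2 < v_3. The simplices of K, each written with vertices in increasing order, are:

  0-simplices (4): [v_0], [v_1], [v_2], [v_3]
  1-simplices (6): [v_0,v_1], [v_0,v_2], [v_0,v_3], [v_1,v_2], [v_1,v_3], [v_2,v_3]
  2-simplices (4): [v_0,v_1,v_2], [v_0,v_1,v_3], [v_0,v_2,v_3], [v_1,v_2,v_3]
  3-simplices (1): [v_0,v_1,v_2,v_3]

so the chain groups are C_0 ≅ Z^4, C_1 ≅ Z^6, C_2 ≅ Z^4, C_3 ≅ Z^1.

∂_1: C_1 → C_0 maps an edge to its endpoints' difference, ∂[p,q] = q − p. For instance
  ∂[v_0,v_2] = [v_2] − [v_0].
The 4×6 boundary matrix has rank 3 and Smith normal form diag(1,1,1).

Boundary ∂_2: C_2 → C_1 sends each 2-simplex [p,q,r] to [q,r] − [p,r] + [p,q]. For instance
  ∂[v_1,v_2,v_3] = [v_2,v_3] − [v_1,v_3] + [v_1,v_2],
  ∂[v_0,v_2,v_3] = [v_2,v_3] − [v_0,v_3] + [v_0,v_2].
As a 6×4 matrix over Z this has rank 3, with invariant factors (1,1,1).

Boundary ∂_3: C_3 → C_2 sends each 3-simplex σ to the alternating sum Σ_i (−1)^i (σ with its i-th vertex removed). For instance
  ∂[v_0,v_1,v_2,v_3] = [v_1,v_2,v_3] − [v_0,v_2,v_3] + [v_0,v_1,v_3] − [v_0,v_1,v_2].
The 4×1 boundary matrix has rank 1 and Smith normal form diag(1).

Reading off H_k = ker ∂_k / im ∂_{k+1}:

  H_0: rank C_0 − rank ∂_1 = 4 − 3 = 1, and the invariant factors of ∂_1 are all 1, so H_0 = Z.
  H_1: rank ker ∂_1 − rank ∂_2 = (6 − 3) − 3 = 0, and the invariant factors of ∂_2 are all 1, so H_1 = 0.
  H_2: rank ker ∂_2 − rank ∂_3 = (4 − 3) − 1 = 0, and the invariant factors of ∂_3 are all 1, so H_2 = 0.
  H_3: rank ker ∂_3 − rank ∂_4 = (1 − 1) − 0 = 0, and there is no ∂_4, so H_3 = 0.

As a check, the Euler characteristic is 4 − 6 + 4 − 1 = 1, which agrees with 1 − 0 + 0 − 0 = 1.

Hence the Betti numbers are b_0 = 1, b_1 = 0, b_2 = 0, b_3 = 0.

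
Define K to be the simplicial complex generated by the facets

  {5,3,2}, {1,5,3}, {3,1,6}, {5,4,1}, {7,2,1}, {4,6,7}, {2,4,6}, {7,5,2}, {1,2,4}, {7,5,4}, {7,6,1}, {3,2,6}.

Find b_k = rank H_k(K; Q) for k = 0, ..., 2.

We work with the vertex ordering 1 < 2 < 3 < 4 < 5 < 6 < 7. The simplices of K, each written with vertices in increasing order, are:

  0-simplices (7): [1], [2], [3], [4], [5], [6], [7]
  1-simplices (18): [1,2], [1,3], [1,4], [1,5], [1,6], [1,7], [2,3], [2,4], [2,5], [2,6], [2,7], [3,5], [3,6], [4,5], [4,6], [4,7], [5,7], [6,7]
  2-simplices (12): [1,2,4], [1,2,7], [1,3,5], [1,3,6], [1,4,5], [1,6,7], [2,3,5], [2,3,6], [2,4,6], [2,5,7], [4,5,7], [4,6,7]

giving chain groups C_0 ≅ Z^7, C_1 ≅ Z^18, C_2 ≅ Z^12.

∂_1: C_1 → C_0 sends each edge [p,q] (with p < q) to q − p. For instance
  ∂[5,7] = [7] − [5].
The 7×18 boundary matrix has rank 6 and Smith normal form diag(1,1,1,1,1,1).

∂_2: C_2 → C_1 maps a triangle to the signed sum of its edges. For instance
  ∂[2,3,6] = [3,6] − [2,6] + [2,3],
  ∂[1,3,5] = [3,5] − [1,5] + [1,3].
This gives a 18×12 integer matrix of rank 12; reducing to Smith normal form yields diagonal entries (1,1,1,1,1,1,1,1,1,1,1,2).

Computing H_k = (kernel of ∂_k) / (image of ∂_{k+1}):

  H_0: rank C_0 − rank ∂_1 = 7 − 6 = 1, and the invariant factors of ∂_1 are all 1, so H_0 ≅ Z.
  H_1: rank ker ∂_1 − rank ∂_2 = (18 − 6) − 12 = 0, and ∂_2 has invariant factor 2 > 1, so H_1 ≅ Z/2.
  H_2: rank ker ∂_2 − rank ∂_3 = (12 − 12) − 0 = 0, and there is no ∂_3, so H_2 ≅ 0.

As a check, the Euler characteristic is 7 − 18 + 12 = 1, which agrees with 1 − 0 + 0 = 1.

Hence the Betti numbers are b_0 = 1, b_1 = 0, b_2 = 0.

b_0 = 1, b_1 = 0, b_2 = 0.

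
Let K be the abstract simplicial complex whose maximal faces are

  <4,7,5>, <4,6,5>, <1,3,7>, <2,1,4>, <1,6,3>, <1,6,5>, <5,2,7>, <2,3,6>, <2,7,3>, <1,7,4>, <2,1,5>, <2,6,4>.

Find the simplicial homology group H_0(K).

We work with the vertex ordering 1 < 2 < 3 < 4 < 5 < 6 < 7. The simplices of K, each written with vertices in increasing order, are:

  0-simplices (7): [1], [2], [3], [4], [5], [6], [7]
  1-simplices (18): [1,2], [1,3], [1,4], [1,5], [1,6], [1,7], [2,3], [2,4], [2,5], [2,6], [2,7], [3,6], [3,7], [4,5], [4,6], [4,7], [5,6], [5,7]
  2-simplices (12): [1,2,4], [1,2,5], [1,3,6], [1,3,7], [1,4,7], [1,5,6], [2,3,6], [2,3,7], [2,4,6], [2,5,7], [4,5,6], [4,5,7]

so the chain groups are C_0 ≅ Z^7, C_1 ≅ Z^18, C_2 ≅ Z^12.

∂_1: C_1 → C_0 is given by ∂[p,q] = [q] − [p].
The 7×18 boundary matrix has rank 6 and Smith normal form diag(1,1,1,1,1,1).

Boundary ∂_2: C_2 → C_1 maps a triangle to the signed sum of its edges. For instance
  ∂[1,2,5] = [2,5] − [1,5] + [1,2],
  ∂[1,4,7] = [4,7] − [1,7] + [1,4].
As a 18×12 matrix over Z this has rank 12, with invariant factors (1,1,1,1,1,1,1,1,1,1,1,2).

From H_k ≅ ker(∂_k) / im(∂_{k+1}) we obtain:

  H_0: rank C_0 − rank ∂_1 = 7 − 6 = 1, and the invariant factors of ∂_1 are all 1, so H_0 = Z.

H_0 ≅ Z.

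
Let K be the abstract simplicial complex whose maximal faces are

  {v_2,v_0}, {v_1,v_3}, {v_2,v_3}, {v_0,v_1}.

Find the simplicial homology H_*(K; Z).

H_0 = Z,  H_1 = Z.

K has 4 vertices, 4 edges.
rank ∂_0 = 0, rank ∂_1 = 3 ⇒ b_0 = 4 − 0 − 3 = 1; all invariant factors of ∂_1 are 1 so no torsion. So H_0 ≅ Z.
rank ∂_1 = 3, rank ∂_2 = 0 ⇒ b_1 = 4 − 3 − 0 = 1. So H_1 ≅ Z.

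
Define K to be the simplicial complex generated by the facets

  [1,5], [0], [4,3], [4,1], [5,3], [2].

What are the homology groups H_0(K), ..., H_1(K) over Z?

K has 6 vertices, 4 edges.
rank ∂_0 = 0, rank ∂_1 = 3 ⇒ b_0 = 6 − 0 − 3 = 3; all invariant factors of ∂_1 are 1 so no torsion. So H_0 = Z^3.
rank ∂_1 = 3, rank ∂_2 = 0 ⇒ b_1 = 4 − 3 − 0 = 1. So H_1 = Z.

H_0 ≅ Z^3,  H_1 ≅ Z.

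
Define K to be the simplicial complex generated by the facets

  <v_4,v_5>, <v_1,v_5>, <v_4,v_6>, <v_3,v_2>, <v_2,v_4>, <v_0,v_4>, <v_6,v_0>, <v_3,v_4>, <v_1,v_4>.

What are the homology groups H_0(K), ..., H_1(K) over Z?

H_0 = Z,  H_1 = Z^3.

Order the vertices as v_0 < v_1 < v_2 < v_3 < v_4 < v_5 < v_6. Listing each simplex with vertices in this order, K has dimension 1 with simplices:

  0-simplices (7): [v_0], [v_1], [v_2], [v_3], [v_4], [v_5], [v_6]
  1-simplices (9): [v_0,v_4], [v_0,v_6], [v_1,v_4], [v_1,v_5], [v_2,v_3], [v_2,v_4], [v_3,v_4], [v_4,v_5], [v_4,v_6]

giving chain groups C_0 ≅ Z^7, C_1 ≅ Z^9.

∂_1: C_1 → C_0 maps an edge to its endpoints' difference, ∂[p,q] = q − p. For instance
  ∂[v_2,v_3] = [v_3] − [v_2].
The resulting 7×9 matrix has rank 6, and its Smith normal form has invariant factors (1,1,1,1,1,1).

From H_k ≅ ker(∂_k) / im(∂_{k+1}) we obtain:

  H_0: rank C_0 − rank ∂_1 = 7 − 6 = 1, and the invariant factors of ∂_1 are all 1, so H_0 = Z.
  H_1: rank ker ∂_1 − rank ∂_2 = (9 − 6) − 0 = 3, and there is no ∂_2, so H_1 = Z^3.

(K is a triangulation of a wedge of 3 circles.)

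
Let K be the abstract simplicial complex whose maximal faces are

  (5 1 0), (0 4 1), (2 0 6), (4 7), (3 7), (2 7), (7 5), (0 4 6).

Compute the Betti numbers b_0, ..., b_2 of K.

b_0 = 1, b_1 = 2, b_2 = 0.

Fix the vertex order 0 < 1 < 2 < 3 < 4 < 5 < 6 < 7 and write every simplex with vertices in increasing order. Then dim K = 2 and the simplices of K are:

  0-simplices (8): [0], [1], [2], [3], [4], [5], [6], [7]
  1-simplices (13): [0,1], [0,2], [0,4], [0,5], [0,6], [1,4], [1,5], [2,6], [2,7], [3,7], [4,6], [4,7], [5,7]
  2-simplices (4): [0,1,4], [0,1,5], [0,2,6], [0,4,6]

Hence C_0 ≅ Z^8, C_1 ≅ Z^13, C_2 ≅ Z^4.

∂_1: C_1 → C_0 maps an edge to its endpoints' difference, ∂[p,q] = q − p.
The resulting 8×13 matrix has rank 7, and its Smith normal form has invariant factors (1,1,1,1,1,1,1).

∂_2: C_2 → C_1 sends each 2-simplex [p,q,r] to [q,r] − [p,r] + [p,q]. For instance
  ∂[0,1,4] = [1,4] − [0,4] + [0,1],
  ∂[0,2,6] = [2,6] − [0,6] + [0,2].
This gives a 13×4 integer matrix of rank 4; reducing to Smith normal form yields diagonal entries (1,1,1,1).

From H_k ≅ ker(∂_k) / im(∂_{k+1}) we obtain:

  H_0: rank C_0 − rank ∂_1 = 8 − 7 = 1, and the invariant factors of ∂_1 are all 1, so H_0 ≅ Z.
  H_1: rank ker ∂_1 − rank ∂_2 = (13 − 7) − 4 = 2, and the invariant factors of ∂_2 are all 1, so H_1 ≅ Z^2.
  H_2: rank ker ∂_2 − rank ∂_3 = (4 − 4) − 0 = 0, and there is no ∂_3, so H_2 ≅ 0.

Hence the Betti numbers are b_0 = 1, b_1 = 2, b_2 = 0.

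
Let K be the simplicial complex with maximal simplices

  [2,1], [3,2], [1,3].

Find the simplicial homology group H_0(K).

Take the total order 1 < 2 < 3 on the vertex set. Then K (dimension 1) consists of the simplices:

  0-simplices (3): [1], [2], [3]
  1-simplices (3): [1,2], [1,3], [2,3]

giving chain groups C_0 ≅ Z^3, C_1 ≅ Z^3.

∂_1: C_1 → C_0 sends each edge [p,q] (with p < q) to q − p. For instance
  ∂[2,3] = [3] − [2].
The 3×3 boundary matrix has rank 2 and Smith normal form diag(1,1).

Computing H_k = (kernel of ∂_k) / (image of ∂_{k+1}):

  H_0: rank C_0 − rank ∂_1 = 3 − 2 = 1, and the invariant factors of ∂_1 are all 1, so H_0 = Z.

(K is a triangulation of the circle S^1.)

H_0 ≅ Z.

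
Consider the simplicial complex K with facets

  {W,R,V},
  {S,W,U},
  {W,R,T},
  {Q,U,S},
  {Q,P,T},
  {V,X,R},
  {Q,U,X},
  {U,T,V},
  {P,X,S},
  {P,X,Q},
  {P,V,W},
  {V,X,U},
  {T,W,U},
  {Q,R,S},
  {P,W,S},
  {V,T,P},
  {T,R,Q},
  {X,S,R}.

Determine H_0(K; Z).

Take the total order P < Q < R < S < T < U < V < W < X on the vertex set. Then K (dimension 2) consists of the simplices:

  0-simplices (9): P, Q, R, S, T, U, V, W, X
  1-simplices (27): PQ, PS, PT, PV, PW, PX, QR, QS, QT, QU, QX, RS, RT, RV, RW, RX, SU, SW, SX, TU, TV, TW, UV, UW, UX, VW, VX
  2-simplices (18): PQT, PQX, PSW, PSX, PTV, PVW, QRS, QRT, QSU, QUX, RSX, RTW, RVW, RVX, SUW, TUV, TUW, UVX

so the chain groups are C_0 ≅ Z^9, C_1 ≅ Z^27, C_2 ≅ Z^18.

∂_1: C_1 → C_0 is given by ∂[p,q] = [q] − [p]. For instance
  ∂SX = X − S.
The resulting 9×27 matrix has rank 8, and its Smith normal form has invariant factors (1,1,1,1,1,1,1,1).

The boundary map ∂_2: C_2 → C_1 acts by ∂[p,q,r] = [q,r] − [p,r] + [p,q]. For instance
  ∂PVW = VW − PW + PV,
  ∂SUW = UW − SW + SU.
As a 27×18 matrix over Z this has rank 18, with invariant factors (1,1,1,1,1,1,1,1,1,1,1,1,1,1,1,1,1,2).

Now H_k = ker ∂_k / im ∂_{k+1}, so:

  H_0: rank C_0 − rank ∂_1 = 9 − 8 = 1, and the invariant factors of ∂_1 are all 1, so H_0 = Z.

(K is a triangulation of the Klein bottle.)

H_0 ≅ Z.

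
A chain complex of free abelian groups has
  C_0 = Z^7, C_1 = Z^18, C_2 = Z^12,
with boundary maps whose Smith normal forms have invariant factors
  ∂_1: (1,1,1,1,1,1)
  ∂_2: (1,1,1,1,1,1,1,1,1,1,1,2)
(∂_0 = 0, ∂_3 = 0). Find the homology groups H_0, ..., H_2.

H_0: b_0 = 7 − 0 − 6 = 1; torsion from ∂_1 factors > 1: none. So H_0 = Z.
H_1: b_1 = 18 − 6 − 12 = 0; torsion from ∂_2 factors > 1: [2]. So H_1 = Z/2.
H_2: b_2 = 12 − 12 − 0 = 0; torsion from ∂_3 factors > 1: none. So H_2 = 0.

H_0 = Z,  H_1 = Z/2,  H_2 = 0.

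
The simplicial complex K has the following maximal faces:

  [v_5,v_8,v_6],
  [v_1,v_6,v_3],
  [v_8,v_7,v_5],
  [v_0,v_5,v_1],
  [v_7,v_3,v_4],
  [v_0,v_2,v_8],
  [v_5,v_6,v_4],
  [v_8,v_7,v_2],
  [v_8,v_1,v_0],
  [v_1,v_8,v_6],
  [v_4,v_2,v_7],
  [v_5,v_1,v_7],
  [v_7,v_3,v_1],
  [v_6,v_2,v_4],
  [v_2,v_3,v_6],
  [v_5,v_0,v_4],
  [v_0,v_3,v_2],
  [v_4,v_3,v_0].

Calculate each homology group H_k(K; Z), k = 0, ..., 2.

Fix the vertex order v_0 < v_1 < v_2 < v_3 < v_4 < v_5 < v_6 < v_7 < v_8 and write every simplex with vertices in increasing order. Then dim K = 2 and the simplices of K are:

  0-simplices (9): [v_0], [v_1], [v_2], [v_3], [v_4], [v_5], [v_6], [v_7], [v_8]
  1-simplices (27): (27 of them)
  2-simplices (18): (18 of them)

so the chain groups are C_0 ≅ Z^9, C_1 ≅ Z^27, C_2 ≅ Z^18.

∂_1: C_1 → C_0 maps an edge to its endpoints' difference, ∂[p,q] = q − p. For instance
  ∂[v_2,v_4] = [v_4] − [v_2].
This gives a 9×27 integer matrix of rank 8; reducing to Smith normal form yields diagonal entries (1,1,1,1,1,1,1,1).

∂_2: C_2 → C_1 sends each 2-simplex [p,q,r] to [q,r] − [p,r] + [p,q]. For instance
  ∂[v_0,v_1,v_8] = [v_1,v_8] − [v_0,v_8] + [v_0,v_1],
  ∂[v_3,v_4,v_7] = [v_4,v_7] − [v_3,v_7] + [v_3,v_4].
As a 27×18 matrix over Z this has rank 18, with invariant factors (1,1,1,1,1,1,1,1,1,1,1,1,1,1,1,1,1,2).

Computing H_k = (kernel of ∂_k) / (image of ∂_{k+1}):

  H_0: rank C_0 − rank ∂_1 = 9 − 8 = 1, and the invariant factors of ∂_1 are all 1, so H_0 ≅ Z.
  H_1: rank ker ∂_1 − rank ∂_2 = (27 − 8) − 18 = 1, and ∂_2 has invariant factor 2 > 1, so H_1 ≅ Z ⊕ Z/2Z.
  H_2: rank ker ∂_2 − rank ∂_3 = (18 − 18) − 0 = 0, and there is no ∂_3, so H_2 ≅ 0.

H_0 ≅ Z,  H_1 ≅ Z ⊕ Z/2Z,  H_2 = 0.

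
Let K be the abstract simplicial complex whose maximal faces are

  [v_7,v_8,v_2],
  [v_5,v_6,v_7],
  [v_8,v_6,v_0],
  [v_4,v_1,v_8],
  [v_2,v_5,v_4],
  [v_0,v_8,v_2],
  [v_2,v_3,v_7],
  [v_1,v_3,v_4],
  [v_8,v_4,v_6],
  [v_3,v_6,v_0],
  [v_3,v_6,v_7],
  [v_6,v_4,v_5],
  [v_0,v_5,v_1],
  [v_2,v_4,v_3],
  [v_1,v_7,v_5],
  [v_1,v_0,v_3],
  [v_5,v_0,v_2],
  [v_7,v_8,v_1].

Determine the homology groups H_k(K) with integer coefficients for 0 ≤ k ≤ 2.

H_0 = Z,  H_1 = Z^2,  H_2 = Z.

Take the total order v_0 < v_1 < v_2 < v_3 < v_4 < v_5 < v_6 < v_7 < v_8 on the vertex set. Then K (dimension 2) consists of the simplices:

  0-simplices (9): [v_0], [v_1], [v_2], [v_3], [v_4], [v_5], [v_6], [v_7], [v_8]
  1-simplices (27): (27 of them)
  2-simplices (18): (18 of them)

giving chain groups C_0 ≅ Z^9, C_1 ≅ Z^27, C_2 ≅ Z^18.

The boundary map ∂_1: C_1 → C_0 is given by ∂[p,q] = [q] − [p]. For instance
  ∂[v_1,v_5] = [v_5] − [v_1].
This gives a 9×27 integer matrix of rank 8; reducing to Smith normal form yields diagonal entries (1,1,1,1,1,1,1,1).

∂_2: C_2 → C_1 maps a triangle to the signed sum of its edges. For instance
  ∂[v_2,v_4,v_5] = [v_4,v_5] − [v_2,v_5] + [v_2,v_4],
  ∂[v_0,v_3,v_6] = [v_3,v_6] − [v_0,v_6] + [v_0,v_3].
The 27×18 boundary matrix has rank 17 and Smith normal form diag(1,1,1,1,1,1,1,1,1,1,1,1,1,1,1,1,1).

From H_k ≅ ker(∂_k) / im(∂_{k+1}) we obtain:

  H_0: rank C_0 − rank ∂_1 = 9 − 8 = 1, and the invariant factors of ∂_1 are all 1, so H_0 ≅ Z.
  H_1: rank ker ∂_1 − rank ∂_2 = (27 − 8) − 17 = 2, and the invariant factors of ∂_2 are all 1, so H_1 ≅ Z^2.
  H_2: rank ker ∂_2 − rank ∂_3 = (18 − 17) − 0 = 1, and there is no ∂_3, so H_2 ≅ Z.

As a check, the Euler characteristic is 9 − 27 + 18 = 0, which agrees with 1 − 2 + 1 = 0.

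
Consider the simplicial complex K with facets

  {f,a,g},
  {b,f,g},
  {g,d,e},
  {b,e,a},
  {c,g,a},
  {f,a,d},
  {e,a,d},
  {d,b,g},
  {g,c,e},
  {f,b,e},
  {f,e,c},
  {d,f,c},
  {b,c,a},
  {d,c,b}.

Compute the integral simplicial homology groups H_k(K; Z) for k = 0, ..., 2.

Order the vertices as a < b < c < d < e < f < g. Listing each simplex with vertices in this order, K has dimension 2 with simplices:

  0-simplices (7): a, b, c, d, e, f, g
  1-simplices (21): ab, ac, ad, ae, af, ag, bc, bd, be, bf, bg, cd, ce, cf, cg, de, df, dg, ef, eg, fg
  2-simplices (14): abc, abe, acg, ade, adf, afg, bcd, bdg, bef, bfg, cdf, cef, ceg, deg

giving chain groups C_0 ≅ Z^7, C_1 ≅ Z^21, C_2 ≅ Z^14.

Boundary ∂_1: C_1 → C_0 sends each edge [p,q] (with p < q) to q − p.
The resulting 7×21 matrix has rank 6, and its Smith normal form has invariant factors (1,1,1,1,1,1).

∂_2: C_2 → C_1 sends each 2-simplex [p,q,r] to [q,r] − [p,r] + [p,q]. For instance
  ∂cdf = df − cf + cd,
  ∂ade = de − ae + ad.
As a 21×14 matrix over Z this has rank 13, with invariant factors (1,1,1,1,1,1,1,1,1,1,1,1,1).

Now H_k = ker ∂_k / im ∂_{k+1}, so:

  H_0: rank C_0 − rank ∂_1 = 7 − 6 = 1, and the invariant factors of ∂_1 are all 1, so H_0 = Z.
  H_1: rank ker ∂_1 − rank ∂_2 = (21 − 6) − 13 = 2, and the invariant factors of ∂_2 are all 1, so H_1 = Z^2.
  H_2: rank ker ∂_2 − rank ∂_3 = (14 − 13) − 0 = 1, and there is no ∂_3, so H_2 = Z.

H_0 ≅ Z,  H_1 ≅ Z^2,  H_2 ≅ Z.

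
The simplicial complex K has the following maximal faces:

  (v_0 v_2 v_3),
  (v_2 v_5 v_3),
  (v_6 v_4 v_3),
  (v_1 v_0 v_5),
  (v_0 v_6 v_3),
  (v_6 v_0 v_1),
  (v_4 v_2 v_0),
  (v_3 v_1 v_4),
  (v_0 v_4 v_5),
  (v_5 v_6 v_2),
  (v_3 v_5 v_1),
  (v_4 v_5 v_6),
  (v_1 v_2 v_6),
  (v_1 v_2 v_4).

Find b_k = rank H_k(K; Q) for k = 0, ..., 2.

b_0 = 1, b_1 = 2, b_2 = 1.

Take the total order v_0 < v_1 < v_2 < v_3 < v_4 < v_5 < v_6 on the vertex set. Then K (dimension 2) consists of the simplices:

  0-simplices (7): [v_0], [v_1], [v_2], [v_3], [v_4], [v_5], [v_6]
  1-simplices (21): (21 of them)
  2-simplices (14): (14 of them)

giving chain groups C_0 ≅ Z^7, C_1 ≅ Z^21, C_2 ≅ Z^14.

Boundary ∂_1: C_1 → C_0 sends each edge [p,q] (with p < q) to q − p. For instance
  ∂[v_1,v_2] = [v_2] − [v_1].
The resulting 7×21 matrix has rank 6, and its Smith normal form has invariant factors (1,1,1,1,1,1).

Boundary ∂_2: C_2 → C_1 acts by ∂[p,q,r] = [q,r] − [p,r] + [p,q]. For instance
  ∂[v_2,v_3,v_5] = [v_3,v_5] − [v_2,v_5] + [v_2,v_3],
  ∂[v_1,v_3,v_4] = [v_3,v_4] − [v_1,v_4] + [v_1,v_3].
The resulting 21×14 matrix has rank 13, and its Smith normal form has invariant factors (1,1,1,1,1,1,1,1,1,1,1,1,1).

From H_k ≅ ker(∂_k) / im(∂_{k+1}) we obtain:

  H_0: rank C_0 − rank ∂_1 = 7 − 6 = 1, and the invariant factors of ∂_1 are all 1, so H_0 = Z.
  H_1: rank ker ∂_1 − rank ∂_2 = (21 − 6) − 13 = 2, and the invariant factors of ∂_2 are all 1, so H_1 = Z^2.
  H_2: rank ker ∂_2 − rank ∂_3 = (14 − 13) − 0 = 1, and there is no ∂_3, so H_2 = Z.

Hence the Betti numbers are b_0 = 1, b_1 = 2, b_2 = 1.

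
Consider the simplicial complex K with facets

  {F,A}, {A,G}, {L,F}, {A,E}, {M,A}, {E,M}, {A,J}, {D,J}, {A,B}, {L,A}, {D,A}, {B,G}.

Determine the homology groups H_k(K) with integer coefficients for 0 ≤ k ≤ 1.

K has 9 vertices, 12 edges.
rank ∂_0 = 0, rank ∂_1 = 8 ⇒ b_0 = 9 − 0 − 8 = 1; all invariant factors of ∂_1 are 1 so no torsion. So H_0 = Z.
rank ∂_1 = 8, rank ∂_2 = 0 ⇒ b_1 = 12 − 8 − 0 = 4. So H_1 = Z^4.

H_0 ≅ Z,  H_1 ≅ Z^4.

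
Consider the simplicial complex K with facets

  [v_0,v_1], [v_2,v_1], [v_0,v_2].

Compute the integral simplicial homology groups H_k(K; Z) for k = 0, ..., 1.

H_0 = Z,  H_1 = Z.

We work with the vertex ordering v_0 < v_1 < v_2. The simplices of K, each written with vertices in increasing order, are:

  0-simplices (3): [v_0], [v_1], [v_2]
  1-simplices (3): [v_0,v_1], [v_0,v_2], [v_1,v_2]

giving chain groups C_0 ≅ Z^3, C_1 ≅ Z^3.

Boundary ∂_1: C_1 → C_0 maps an edge to its endpoints' difference, ∂[p,q] = q − p. For instance
  ∂[v_0,v_2] = [v_2] − [v_0].
As a 3×3 matrix over Z this has rank 2, with invariant factors (1,1).

Reading off H_k = ker ∂_k / im ∂_{k+1}:

  H_0: rank C_0 − rank ∂_1 = 3 − 2 = 1, and the invariant factors of ∂_1 are all 1, so H_0 = Z.
  H_1: rank ker ∂_1 − rank ∂_2 = (3 − 2) − 0 = 1, and there is no ∂_2, so H_1 = Z.

(K is a triangulation of the circle S^1.)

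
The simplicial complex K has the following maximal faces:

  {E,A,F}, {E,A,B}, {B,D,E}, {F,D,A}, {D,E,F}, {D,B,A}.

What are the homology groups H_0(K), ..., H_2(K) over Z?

Take the total order A < B < D < E < F on the vertex set. Then K (dimension 2) consists of the simplices:

  0-simplices (5): A, B, D, E, F
  1-simplices (9): AB, AD, AE, AF, BD, BE, DE, DF, EF
  2-simplices (6): ABD, ABE, ADF, AEF, BDE, DEF

so the chain groups are C_0 ≅ Z^5, C_1 ≅ Z^9, C_2 ≅ Z^6.

Boundary ∂_1: C_1 → C_0 sends each edge [p,q] (with p < q) to q − p.
The 5×9 boundary matrix has rank 4 and Smith normal form diag(1,1,1,1).

The boundary map ∂_2: C_2 → C_1 sends each 2-simplex [p,q,r] to [q,r] − [p,r] + [p,q]. For instance
  ∂BDE = DE − BE + BD,
  ∂AEF = EF − AF + AE.
The resulting 9×6 matrix has rank 5, and its Smith normal form has invariant factors (1,1,1,1,1).

Computing H_k = (kernel of ∂_k) / (image of ∂_{k+1}):

  H_0: rank C_0 − rank ∂_1 = 5 − 4 = 1, and the invariant factors of ∂_1 are all 1, so H_0 = Z.
  H_1: rank ker ∂_1 − rank ∂_2 = (9 − 4) − 5 = 0, and the invariant factors of ∂_2 are all 1, so H_1 = 0.
  H_2: rank ker ∂_2 − rank ∂_3 = (6 − 5) − 0 = 1, and there is no ∂_3, so H_2 = Z.

As a check, the Euler characteristic is 5 − 9 + 6 = 2, which agrees with 1 − 0 + 1 = 2.

H_0 ≅ Z,  H_1 = 0,  H_2 ≅ Z.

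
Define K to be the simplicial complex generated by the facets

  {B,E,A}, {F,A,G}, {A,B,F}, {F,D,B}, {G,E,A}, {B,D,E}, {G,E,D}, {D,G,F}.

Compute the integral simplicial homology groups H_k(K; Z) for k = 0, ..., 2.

H_0 ≅ Z,  H_1 = 0,  H_2 ≅ Z.

K has 6 vertices, 12 edges, 8 triangles.
rank ∂_0 = 0, rank ∂_1 = 5 ⇒ b_0 = 6 − 0 − 5 = 1; all invariant factors of ∂_1 are 1 so no torsion. So H_0 ≅ Z.
rank ∂_1 = 5, rank ∂_2 = 7 ⇒ b_1 = 12 − 5 − 7 = 0; all invariant factors of ∂_2 are 1 so no torsion. So H_1 ≅ 0.
rank ∂_2 = 7, rank ∂_3 = 0 ⇒ b_2 = 8 − 7 − 0 = 1. So H_2 ≅ Z.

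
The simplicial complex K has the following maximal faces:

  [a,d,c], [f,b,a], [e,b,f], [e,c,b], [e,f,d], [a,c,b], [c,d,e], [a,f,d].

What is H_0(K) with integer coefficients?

We work with the vertex ordering a < b < c < d < e < f. The simplices of K, each written with vertices in increasing order, are:

  0-simplices (6): a, b, c, d, e, f
  1-simplices (12): ab, ac, ad, af, bc, be, bf, cd, ce, de, df, ef
  2-simplices (8): abc, abf, acd, adf, bce, bef, cde, def

giving chain groups C_0 ≅ Z^6, C_1 ≅ Z^12, C_2 ≅ Z^8.

Boundary ∂_1: C_1 → C_0 is given by ∂[p,q] = [q] − [p]. For instance
  ∂af = f − a.
The 6×12 boundary matrix has rank 5 and Smith normal form diag(1,1,1,1,1).

The boundary map ∂_2: C_2 → C_1 acts by ∂[p,q,r] = [q,r] − [p,r] + [p,q]. For instance
  ∂def = ef − df + de,
  ∂bce = ce − be + bc.
The 12×8 boundary matrix has rank 7 and Smith normal form diag(1,1,1,1,1,1,1).

Computing H_k = (kernel of ∂_k) / (image of ∂_{k+1}):

  H_0: rank C_0 − rank ∂_1 = 6 − 5 = 1, and the invariant factors of ∂_1 are all 1, so H_0 = Z.

(K is a triangulation of the 2-sphere S^2.)

H_0 = Z.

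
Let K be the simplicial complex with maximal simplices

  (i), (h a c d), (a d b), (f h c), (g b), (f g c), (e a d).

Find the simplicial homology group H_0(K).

H_0 = Z^2.

Order the vertices as a < b < c < d < e < f < g < h < i. Listing each simplex with vertices in this order, K has dimension 3 with simplices:

  0-simplices (9): a, b, c, d, e, f, g, h, i
  1-simplices (15): ab, ac, ad, ae, ah, bd, bg, cd, cf, cg, ch, de, dh, fg, fh
  2-simplices (8): abd, acd, ach, ade, adh, cdh, cfg, cfh
  3-simplices (1): acdh

giving chain groups C_0 ≅ Z^9, C_1 ≅ Z^15, C_2 ≅ Z^8, C_3 ≅ Z^1.

The boundary map ∂_1: C_1 → C_0 maps an edge to its endpoints' difference, ∂[p,q] = q − p.
The 9×15 boundary matrix has rank 7 and Smith normal form diag(1,1,1,1,1,1,1).

Boundary ∂_2: C_2 → C_1 acts by ∂[p,q,r] = [q,r] − [p,r] + [p,q]. For instance
  ∂adh = dh − ah + ad,
  ∂abd = bd − ad + ab.
This gives a 15×8 integer matrix of rank 7; reducing to Smith normal form yields diagonal entries (1,1,1,1,1,1,1).

The boundary map ∂_3: C_3 → C_2 sends each 3-simplex σ to the alternating sum Σ_i (−1)^i (σ with its i-th vertex removed). For instance
  ∂acdh = cdh − adh + ach − acd.
The resulting 8×1 matrix has rank 1, and its Smith normal form has invariant factors (1).

Reading off H_k = ker ∂_k / im ∂_{k+1}:

  H_0: rank C_0 − rank ∂_1 = 9 − 7 = 2, and the invariant factors of ∂_1 are all 1, so H_0 = Z^2.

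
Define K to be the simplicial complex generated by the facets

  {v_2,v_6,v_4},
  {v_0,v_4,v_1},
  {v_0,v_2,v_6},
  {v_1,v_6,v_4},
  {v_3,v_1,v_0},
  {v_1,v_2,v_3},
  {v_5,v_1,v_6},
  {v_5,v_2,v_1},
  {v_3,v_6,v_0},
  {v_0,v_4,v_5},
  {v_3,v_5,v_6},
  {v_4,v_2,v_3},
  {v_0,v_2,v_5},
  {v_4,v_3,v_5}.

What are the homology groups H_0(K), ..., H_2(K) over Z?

Order the vertices as v_0 < v_1 < v_2 < v_3 < v_4 < v_5 < v_6. Listing each simplex with vertices in this order, K has dimension 2 with simplices:

  0-simplices (7): [v_0], [v_1], [v_2], [v_3], [v_4], [v_5], [v_6]
  1-simplices (21): (21 of them)
  2-simplices (14): (14 of them)

giving chain groups C_0 ≅ Z^7, C_1 ≅ Z^21, C_2 ≅ Z^14.

Boundary ∂_1: C_1 → C_0 is given by ∂[p,q] = [q] − [p].
The 7×21 boundary matrix has rank 6 and Smith normal form diag(1,1,1,1,1,1).

∂_2: C_2 → C_1 maps a triangle to the signed sum of its edges. For instance
  ∂[v_0,v_3,v_6] = [v_3,v_6] − [v_0,v_6] + [v_0,v_3],
  ∂[v_2,v_4,v_6] = [v_4,v_6] − [v_2,v_6] + [v_2,v_4].
As a 21×14 matrix over Z this has rank 13, with invariant factors (1,1,1,1,1,1,1,1,1,1,1,1,1).

Computing H_k = (kernel of ∂_k) / (image of ∂_{k+1}):

  H_0: rank C_0 − rank ∂_1 = 7 − 6 = 1, and the invariant factors of ∂_1 are all 1, so H_0 = Z.
  H_1: rank ker ∂_1 − rank ∂_2 = (21 − 6) − 13 = 2, and the invariant factors of ∂_2 are all 1, so H_1 = Z^2.
  H_2: rank ker ∂_2 − rank ∂_3 = (14 − 13) − 0 = 1, and there is no ∂_3, so H_2 = Z.

As a check, the Euler characteristic is 7 − 21 + 14 = 0, which agrees with 1 − 2 + 1 = 0.

H_0 = Z,  H_1 = Z^2,  H_2 = Z.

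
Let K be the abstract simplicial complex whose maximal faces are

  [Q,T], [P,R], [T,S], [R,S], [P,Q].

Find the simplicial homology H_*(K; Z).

Fix the vertex order P < Q < R < S < T and write every simplex with vertices in increasing order. Then dim K = 1 and the simplices of K are:

  0-simplices (5): P, Q, R, S, T
  1-simplices (5): PQ, PR, QT, RS, ST

Hence C_0 ≅ Z^5, C_1 ≅ Z^5.

∂_1: C_1 → C_0 maps an edge to its endpoints' difference, ∂[p,q] = q − p.
The 5×5 boundary matrix has rank 4 and Smith normal form diag(1,1,1,1).

From H_k ≅ ker(∂_k) / im(∂_{k+1}) we obtain:

  H_0: rank C_0 − rank ∂_1 = 5 − 4 = 1, and the invariant factors of ∂_1 are all 1, so H_0 = Z.
  H_1: rank ker ∂_1 − rank ∂_2 = (5 − 4) − 0 = 1, and there is no ∂_2, so H_1 = Z.

As a check, the Euler characteristic is 5 − 5 = 0, which agrees with 1 − 1 = 0.

H_0 ≅ Z,  H_1 ≅ Z.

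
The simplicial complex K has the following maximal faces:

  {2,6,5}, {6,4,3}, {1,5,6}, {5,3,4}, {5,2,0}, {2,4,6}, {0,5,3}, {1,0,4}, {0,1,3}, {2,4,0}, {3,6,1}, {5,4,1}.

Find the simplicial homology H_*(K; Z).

We work with the vertex ordering 0 < 1 < 2 < 3 < 4 < 5 < 6. The simplices of K, each written with vertices in increasing order, are:

  0-simplices (7): [0], [1], [2], [3], [4], [5], [6]
  1-simplices (18): [0,1], [0,2], [0,3], [0,4], [0,5], [1,3], [1,4], [1,5], [1,6], [2,4], [2,5], [2,6], [3,4], [3,5], [3,6], [4,5], [4,6], [5,6]
  2-simplices (12): [0,1,3], [0,1,4], [0,2,4], [0,2,5], [0,3,5], [1,3,6], [1,4,5], [1,5,6], [2,4,6], [2,5,6], [3,4,5], [3,4,6]

so the chain groups are C_0 ≅ Z^7, C_1 ≅ Z^18, C_2 ≅ Z^12.

∂_1: C_1 → C_0 sends each edge [p,q] (with p < q) to q − p. For instance
  ∂[0,3] = [3] − [0].
The resulting 7×18 matrix has rank 6, and its Smith normal form has invariant factors (1,1,1,1,1,1).

Boundary ∂_2: C_2 → C_1 sends each 2-simplex [p,q,r] to [q,r] − [p,r] + [p,q]. For instance
  ∂[1,5,6] = [5,6] − [1,6] + [1,5],
  ∂[2,4,6] = [4,6] − [2,6] + [2,4].
As a 18×12 matrix over Z this has rank 12, with invariant factors (1,1,1,1,1,1,1,1,1,1,1,2).

Now H_k = ker ∂_k / im ∂_{k+1}, so:

  H_0: rank C_0 − rank ∂_1 = 7 − 6 = 1, and the invariant factors of ∂_1 are all 1, so H_0 ≅ Z.
  H_1: rank ker ∂_1 − rank ∂_2 = (18 − 6) − 12 = 0, and ∂_2 has invariant factor 2 > 1, so H_1 ≅ Z/2.
  H_2: rank ker ∂_2 − rank ∂_3 = (12 − 12) − 0 = 0, and there is no ∂_3, so H_2 ≅ 0.

H_0 ≅ Z,  H_1 ≅ Z/2,  H_2 = 0.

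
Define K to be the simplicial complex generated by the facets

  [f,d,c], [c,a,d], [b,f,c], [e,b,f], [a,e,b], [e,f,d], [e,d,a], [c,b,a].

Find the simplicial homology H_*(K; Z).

We work with the vertex ordering a < b < c < d < e < f. The simplices of K, each written with vertices in increasing order, are:

  0-simplices (6): a, b, c, d, e, f
  1-simplices (12): ab, ac, ad, ae, bc, be, bf, cd, cf, de, df, ef
  2-simplices (8): abc, abe, acd, ade, bcf, bef, cdf, def

Hence C_0 ≅ Z^6, C_1 ≅ Z^12, C_2 ≅ Z^8.

The boundary map ∂_1: C_1 → C_0 maps an edge to its endpoints' difference, ∂[p,q] = q − p. For instance
  ∂cd = d − c.
As a 6×12 matrix over Z this has rank 5, with invariant factors (1,1,1,1,1).

Boundary ∂_2: C_2 → C_1 acts by ∂[p,q,r] = [q,r] − [p,r] + [p,q]. For instance
  ∂bef = ef − bf + be,
  ∂bcf = cf − bf + bc.
This gives a 12×8 integer matrix of rank 7; reducing to Smith normal form yields diagonal entries (1,1,1,1,1,1,1).

Reading off H_k = ker ∂_k / im ∂_{k+1}:

  H_0: rank C_0 − rank ∂_1 = 6 − 5 = 1, and the invariant factors of ∂_1 are all 1, so H_0 = Z.
  H_1: rank ker ∂_1 − rank ∂_2 = (12 − 5) − 7 = 0, and the invariant factors of ∂_2 are all 1, so H_1 = 0.
  H_2: rank ker ∂_2 − rank ∂_3 = (8 − 7) − 0 = 1, and there is no ∂_3, so H_2 = Z.

As a check, the Euler characteristic is 6 − 12 + 8 = 2, which agrees with 1 − 0 + 1 = 2.
(K is a triangulation of the 2-sphere S^2.)

H_0 ≅ Z,  H_1 = 0,  H_2 ≅ Z.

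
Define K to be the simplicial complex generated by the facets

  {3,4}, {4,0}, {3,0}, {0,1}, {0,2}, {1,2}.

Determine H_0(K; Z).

H_0 = Z.

Take the total order 0 < 1 < 2 < 3 < 4 on the vertex set. Then K (dimension 1) consists of the simplices:

  0-simplices (5): [0], [1], [2], [3], [4]
  1-simplices (6): [0,1], [0,2], [0,3], [0,4], [1,2], [3,4]

giving chain groups C_0 ≅ Z^5, C_1 ≅ Z^6.

∂_1: C_1 → C_0 is given by ∂[p,q] = [q] − [p]. For instance
  ∂[0,3] = [3] − [0].
The 5×6 boundary matrix has rank 4 and Smith normal form diag(1,1,1,1).

Now H_k = ker ∂_k / im ∂_{k+1}, so:

  H_0: rank C_0 − rank ∂_1 = 5 − 4 = 1, and the invariant factors of ∂_1 are all 1, so H_0 ≅ Z.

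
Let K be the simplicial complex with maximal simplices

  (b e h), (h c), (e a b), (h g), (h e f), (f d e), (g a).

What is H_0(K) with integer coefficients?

Take the total order a < b < c < d < e < f < g < h on the vertex set. Then K (dimension 2) consists of the simplices:

  0-simplices (8): a, b, c, d, e, f, g, h
  1-simplices (12): ab, ae, ag, be, bh, ch, de, df, ef, eh, fh, gh
  2-simplices (4): abe, beh, def, efh

giving chain groups C_0 ≅ Z^8, C_1 ≅ Z^12, C_2 ≅ Z^4.

The boundary map ∂_1: C_1 → C_0 sends each edge [p,q] (with p < q) to q − p.
This gives a 8×12 integer matrix of rank 7; reducing to Smith normal form yields diagonal entries (1,1,1,1,1,1,1).

The boundary map ∂_2: C_2 → C_1 sends each 2-simplex [p,q,r] to [q,r] − [p,r] + [p,q]. For instance
  ∂beh = eh − bh + be,
  ∂abe = be − ae + ab.
The 12×4 boundary matrix has rank 4 and Smith normal form diag(1,1,1,1).

Reading off H_k = ker ∂_k / im ∂_{k+1}:

  H_0: rank C_0 − rank ∂_1 = 8 − 7 = 1, and the invariant factors of ∂_1 are all 1, so H_0 = Z.

H_0 = Z.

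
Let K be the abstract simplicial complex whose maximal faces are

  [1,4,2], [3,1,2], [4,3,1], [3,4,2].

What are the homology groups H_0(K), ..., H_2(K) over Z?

K has 4 vertices, 6 edges, 4 triangles.
rank ∂_0 = 0, rank ∂_1 = 3 ⇒ b_0 = 4 − 0 − 3 = 1; all invariant factors of ∂_1 are 1 so no torsion. So H_0 = Z.
rank ∂_1 = 3, rank ∂_2 = 3 ⇒ b_1 = 6 − 3 − 3 = 0; all invariant factors of ∂_2 are 1 so no torsion. So H_1 = 0.
rank ∂_2 = 3, rank ∂_3 = 0 ⇒ b_2 = 4 − 3 − 0 = 1. So H_2 = Z.

H_0 ≅ Z,  H_1 = 0,  H_2 ≅ Z.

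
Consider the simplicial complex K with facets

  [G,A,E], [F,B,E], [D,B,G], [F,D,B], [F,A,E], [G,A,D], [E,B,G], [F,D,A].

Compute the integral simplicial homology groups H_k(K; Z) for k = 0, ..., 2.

H_0 = Z,  H_1 = 0,  H_2 = Z.

K has 6 vertices, 12 edges, 8 triangles.
rank ∂_0 = 0, rank ∂_1 = 5 ⇒ b_0 = 6 − 0 − 5 = 1; all invariant factors of ∂_1 are 1 so no torsion. So H_0 = Z.
rank ∂_1 = 5, rank ∂_2 = 7 ⇒ b_1 = 12 − 5 − 7 = 0; all invariant factors of ∂_2 are 1 so no torsion. So H_1 = 0.
rank ∂_2 = 7, rank ∂_3 = 0 ⇒ b_2 = 8 − 7 − 0 = 1. So H_2 = Z.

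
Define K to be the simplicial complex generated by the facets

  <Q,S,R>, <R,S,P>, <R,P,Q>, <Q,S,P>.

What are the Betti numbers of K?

b_0 = 1, b_1 = 0, b_2 = 1.

Order the vertices as P < Q < R < S. Listing each simplex with vertices in this order, K has dimension 2 with simplices:

  0-simplices (4): P, Q, R, S
  1-simplices (6): PQ, PR, PS, QR, QS, RS
  2-simplices (4): PQR, PQS, PRS, QRS

giving chain groups C_0 ≅ Z^4, C_1 ≅ Z^6, C_2 ≅ Z^4.

Boundary ∂_1: C_1 → C_0 maps an edge to its endpoints' difference, ∂[p,q] = q − p. For instance
  ∂QS = S − Q.
As a 4×6 matrix over Z this has rank 3, with invariant factors (1,1,1).

The boundary map ∂_2: C_2 → C_1 maps a triangle to the signed sum of its edges. For instance
  ∂PQR = QR − PR + PQ,
  ∂PQS = QS − PS + PQ.
This gives a 6×4 integer matrix of rank 3; reducing to Smith normal form yields diagonal entries (1,1,1).

From H_k ≅ ker(∂_k) / im(∂_{k+1}) we obtain:

  H_0: rank C_0 − rank ∂_1 = 4 − 3 = 1, and the invariant factors of ∂_1 are all 1, so H_0 ≅ Z.
  H_1: rank ker ∂_1 − rank ∂_2 = (6 − 3) − 3 = 0, and the invariant factors of ∂_2 are all 1, so H_1 ≅ 0.
  H_2: rank ker ∂_2 − rank ∂_3 = (4 − 3) − 0 = 1, and there is no ∂_3, so H_2 ≅ Z.

Hence the Betti numbers are b_0 = 1, b_1 = 0, b_2 = 1.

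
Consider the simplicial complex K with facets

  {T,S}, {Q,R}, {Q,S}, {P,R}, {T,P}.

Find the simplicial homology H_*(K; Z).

H_0 = Z,  H_1 = Z.

K has 5 vertices, 5 edges.
rank ∂_0 = 0, rank ∂_1 = 4 ⇒ b_0 = 5 − 0 − 4 = 1; all invariant factors of ∂_1 are 1 so no torsion. So H_0 = Z.
rank ∂_1 = 4, rank ∂_2 = 0 ⇒ b_1 = 5 − 4 − 0 = 1. So H_1 = Z.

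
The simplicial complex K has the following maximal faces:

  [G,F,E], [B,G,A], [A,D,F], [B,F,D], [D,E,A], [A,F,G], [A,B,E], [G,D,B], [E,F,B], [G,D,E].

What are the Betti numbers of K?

b_0 = 1, b_1 = 0, b_2 = 0.

We work with the vertex ordering A < B < D < E < F < G. The simplices of K, each written with vertices in increasing order, are:

  0-simplices (6): A, B, D, E, F, G
  1-simplices (15): AB, AD, AE, AF, AG, BD, BE, BF, BG, DE, DF, DG, EF, EG, FG
  2-simplices (10): ABE, ABG, ADE, ADF, AFG, BDF, BDG, BEF, DEG, EFG

so the chain groups are C_0 ≅ Z^6, C_1 ≅ Z^15, C_2 ≅ Z^10.

∂_1: C_1 → C_0 sends each edge [p,q] (with p < q) to q − p.
The resulting 6×15 matrix has rank 5, and its Smith normal form has invariant factors (1,1,1,1,1).

∂_2: C_2 → C_1 sends each 2-simplex [p,q,r] to [q,r] − [p,r] + [p,q]. For instance
  ∂DEG = EG − DG + DE,
  ∂BEF = EF − BF + BE.
As a 15×10 matrix over Z this has rank 10, with invariant factors (1,1,1,1,1,1,1,1,1,2).

From H_k ≅ ker(∂_k) / im(∂_{k+1}) we obtain:

  H_0: rank C_0 − rank ∂_1 = 6 − 5 = 1, and the invariant factors of ∂_1 are all 1, so H_0 ≅ Z.
  H_1: rank ker ∂_1 − rank ∂_2 = (15 − 5) − 10 = 0, and ∂_2 has invariant factor 2 > 1, so H_1 ≅ Z/2.
  H_2: rank ker ∂_2 − rank ∂_3 = (10 − 10) − 0 = 0, and there is no ∂_3, so H_2 ≅ 0.

(K is a triangulation of the real projective plane RP^2.)

Hence the Betti numbers are b_0 = 1, b_1 = 0, b_2 = 0.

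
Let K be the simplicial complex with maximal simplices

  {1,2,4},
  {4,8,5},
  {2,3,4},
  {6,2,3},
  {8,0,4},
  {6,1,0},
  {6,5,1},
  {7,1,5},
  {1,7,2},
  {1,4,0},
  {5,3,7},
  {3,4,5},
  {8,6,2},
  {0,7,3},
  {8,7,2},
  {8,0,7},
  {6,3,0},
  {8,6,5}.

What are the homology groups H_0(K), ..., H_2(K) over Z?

H_0 ≅ Z,  H_1 ≅ Z^2,  H_2 ≅ Z.

K has 9 vertices, 27 edges, 18 triangles.
rank ∂_0 = 0, rank ∂_1 = 8 ⇒ b_0 = 9 − 0 − 8 = 1; all invariant factors of ∂_1 are 1 so no torsion. So H_0 = Z.
rank ∂_1 = 8, rank ∂_2 = 17 ⇒ b_1 = 27 − 8 − 17 = 2; all invariant factors of ∂_2 are 1 so no torsion. So H_1 = Z^2.
rank ∂_2 = 17, rank ∂_3 = 0 ⇒ b_2 = 18 − 17 − 0 = 1. So H_2 = Z.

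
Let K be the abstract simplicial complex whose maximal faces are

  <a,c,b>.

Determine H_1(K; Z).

We work with the vertex ordering a < b < c. The simplices of K, each written with vertices in increasing order, are:

  0-simplices (3): a, b, c
  1-simplices (3): ab, ac, bc
  2-simplices (1): abc

Hence C_0 ≅ Z^3, C_1 ≅ Z^3, C_2 ≅ Z^1.

∂_1: C_1 → C_0 is given by ∂[p,q] = [q] − [p]. For instance
  ∂ab = b − a.
As a 3×3 matrix over Z this has rank 2, with invariant factors (1,1).

Boundary ∂_2: C_2 → C_1 maps a triangle to the signed sum of its edges. For instance
  ∂abc = bc − ac + ab.
This gives a 3×1 integer matrix of rank 1; reducing to Smith normal form yields diagonal entries (1).

Reading off H_k = ker ∂_k / im ∂_{k+1}:

  H_1: rank ker ∂_1 − rank ∂_2 = (3 − 2) − 1 = 0, and the invariant factors of ∂_2 are all 1, so H_1 = 0.

(K is a triangulation of the 2-simplex.)

H_1 = 0.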